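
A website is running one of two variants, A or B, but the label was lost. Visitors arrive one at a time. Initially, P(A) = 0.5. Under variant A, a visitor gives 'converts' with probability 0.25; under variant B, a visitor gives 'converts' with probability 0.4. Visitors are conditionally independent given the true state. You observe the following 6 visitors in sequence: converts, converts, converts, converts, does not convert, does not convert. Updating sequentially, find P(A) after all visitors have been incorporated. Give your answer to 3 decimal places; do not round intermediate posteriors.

0.193

After 'converts': P(A) = 0.25·0.5000 / (0.25·0.5000 + 0.4·0.5000) ≈ 0.3846
After 'converts': P(A) = 0.25·0.3846 / (0.25·0.3846 + 0.4·0.6154) ≈ 0.2809
After 'converts': P(A) = 0.25·0.2809 / (0.25·0.2809 + 0.4·0.7191) ≈ 0.1962
After 'converts': P(A) = 0.25·0.1962 / (0.25·0.1962 + 0.4·0.8038) ≈ 0.1324
After 'does not convert': P(A) = 0.75·0.1324 / (0.75·0.1324 + 0.6·0.8676) ≈ 0.1602
After 'does not convert': P(A) = 0.75·0.1602 / (0.75·0.1602 + 0.6·0.8398) ≈ 0.1925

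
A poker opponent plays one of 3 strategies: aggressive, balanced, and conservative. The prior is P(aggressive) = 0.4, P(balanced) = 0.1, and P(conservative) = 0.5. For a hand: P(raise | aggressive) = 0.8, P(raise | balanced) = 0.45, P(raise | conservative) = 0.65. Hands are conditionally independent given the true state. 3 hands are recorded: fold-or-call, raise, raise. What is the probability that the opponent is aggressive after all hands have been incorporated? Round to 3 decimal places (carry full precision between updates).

0.376

After 'fold-or-call': normaliser = 0.2·0.4000 + 0.55·0.1000 + 0.35·0.5000; P(aggressive) ≈ 0.2581, P(balanced) ≈ 0.1774, P(conservative) ≈ 0.5645
After 'raise': normaliser = 0.8·0.2581 + 0.45·0.1774 + 0.65·0.5645; P(aggressive) ≈ 0.3160, P(balanced) ≈ 0.1222, P(conservative) ≈ 0.5617
After 'raise': normaliser = 0.8·0.3160 + 0.45·0.1222 + 0.65·0.5617; P(aggressive) ≈ 0.3757, P(balanced) ≈ 0.0817, P(conservative) ≈ 0.5426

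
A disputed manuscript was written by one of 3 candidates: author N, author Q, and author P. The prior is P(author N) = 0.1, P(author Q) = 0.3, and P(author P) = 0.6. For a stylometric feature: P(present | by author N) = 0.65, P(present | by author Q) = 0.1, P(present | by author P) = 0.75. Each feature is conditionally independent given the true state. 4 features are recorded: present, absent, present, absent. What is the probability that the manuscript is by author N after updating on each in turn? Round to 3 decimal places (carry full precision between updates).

After 'present': normaliser = 0.65·0.1000 + 0.1·0.3000 + 0.75·0.6000; P(author N) ≈ 0.1193, P(author Q) ≈ 0.0550, P(author P) ≈ 0.8257
After 'absent': normaliser = 0.35·0.1193 + 0.9·0.0550 + 0.25·0.8257; P(author N) ≈ 0.1402, P(author Q) ≈ 0.1664, P(author P) ≈ 0.6934
After 'present': normaliser = 0.65·0.1402 + 0.1·0.1664 + 0.75·0.6934; P(author N) ≈ 0.1452, P(author Q) ≈ 0.0265, P(author P) ≈ 0.8283
After 'absent': normaliser = 0.35·0.1452 + 0.9·0.0265 + 0.25·0.8283; P(author N) ≈ 0.1803, P(author Q) ≈ 0.0847, P(author P) ≈ 0.7350

0.180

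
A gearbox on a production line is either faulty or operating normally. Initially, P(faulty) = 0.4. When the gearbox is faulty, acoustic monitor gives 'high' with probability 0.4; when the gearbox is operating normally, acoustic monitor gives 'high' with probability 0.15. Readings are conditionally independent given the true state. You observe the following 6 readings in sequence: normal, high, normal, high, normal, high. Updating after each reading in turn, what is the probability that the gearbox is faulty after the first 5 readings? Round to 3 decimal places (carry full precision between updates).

After 'normal': P(faulty) = 0.6·0.4000 / (0.6·0.4000 + 0.85·0.6000) ≈ 0.3200
After 'high': P(faulty) = 0.4·0.3200 / (0.4·0.3200 + 0.15·0.6800) ≈ 0.5565
After 'normal': P(faulty) = 0.6·0.5565 / (0.6·0.5565 + 0.85·0.4435) ≈ 0.4697
After 'high': P(faulty) = 0.4·0.4697 / (0.4·0.4697 + 0.15·0.5303) ≈ 0.7026
After 'normal': P(faulty) = 0.6·0.7026 / (0.6·0.7026 + 0.85·0.2974) ≈ 0.6251

0.625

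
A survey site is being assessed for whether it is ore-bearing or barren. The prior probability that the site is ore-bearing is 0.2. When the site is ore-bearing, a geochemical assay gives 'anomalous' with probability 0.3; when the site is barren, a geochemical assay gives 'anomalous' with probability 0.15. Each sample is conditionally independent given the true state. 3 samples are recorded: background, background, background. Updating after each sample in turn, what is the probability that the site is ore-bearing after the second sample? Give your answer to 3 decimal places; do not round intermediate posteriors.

After 'background': P(ore) = 0.7·0.2000 / (0.7·0.2000 + 0.85·0.8000) ≈ 0.1707
After 'background': P(ore) = 0.7·0.1707 / (0.7·0.1707 + 0.85·0.8293) ≈ 0.1450

0.145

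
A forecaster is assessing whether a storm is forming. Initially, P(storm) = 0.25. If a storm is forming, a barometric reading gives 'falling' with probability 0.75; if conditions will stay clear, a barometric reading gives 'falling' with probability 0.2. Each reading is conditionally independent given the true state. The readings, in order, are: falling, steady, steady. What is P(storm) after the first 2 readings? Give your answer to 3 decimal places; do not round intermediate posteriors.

0.281

After 'falling': P(storm) = 0.75·0.2500 / (0.75·0.2500 + 0.2·0.7500) ≈ 0.5556
After 'steady': P(storm) = 0.25·0.5556 / (0.25·0.5556 + 0.8·0.4444) ≈ 0.2809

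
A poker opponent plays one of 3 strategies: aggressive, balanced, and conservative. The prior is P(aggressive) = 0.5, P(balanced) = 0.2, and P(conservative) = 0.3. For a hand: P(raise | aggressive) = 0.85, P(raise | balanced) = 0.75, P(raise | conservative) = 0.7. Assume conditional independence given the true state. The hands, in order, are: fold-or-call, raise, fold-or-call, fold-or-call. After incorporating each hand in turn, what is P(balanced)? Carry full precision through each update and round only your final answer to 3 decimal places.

After 'fold-or-call': normaliser = 0.15·0.5000 + 0.25·0.2000 + 0.3·0.3000; P(aggressive) ≈ 0.3488, P(balanced) ≈ 0.2326, P(conservative) ≈ 0.4186
After 'raise': normaliser = 0.85·0.3488 + 0.75·0.2326 + 0.7·0.4186; P(aggressive) ≈ 0.3881, P(balanced) ≈ 0.2283, P(conservative) ≈ 0.3836
After 'fold-or-call': normaliser = 0.15·0.3881 + 0.25·0.2283 + 0.3·0.3836; P(aggressive) ≈ 0.2527, P(balanced) ≈ 0.2478, P(conservative) ≈ 0.4995
After 'fold-or-call': normaliser = 0.15·0.2527 + 0.25·0.2478 + 0.3·0.4995; P(aggressive) ≈ 0.1518, P(balanced) ≈ 0.2481, P(conservative) ≈ 0.6001

0.248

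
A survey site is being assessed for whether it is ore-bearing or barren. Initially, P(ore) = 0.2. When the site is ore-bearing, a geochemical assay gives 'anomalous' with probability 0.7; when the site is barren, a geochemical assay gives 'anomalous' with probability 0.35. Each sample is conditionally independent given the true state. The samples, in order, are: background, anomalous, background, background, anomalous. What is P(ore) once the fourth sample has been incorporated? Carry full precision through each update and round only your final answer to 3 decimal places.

0.047

After 'background': P(ore) = 0.3·0.2000 / (0.3·0.2000 + 0.65·0.8000) ≈ 0.1034
After 'anomalous': P(ore) = 0.7·0.1034 / (0.7·0.1034 + 0.35·0.8966) ≈ 0.1875
After 'background': P(ore) = 0.3·0.1875 / (0.3·0.1875 + 0.65·0.8125) ≈ 0.0963
After 'background': P(ore) = 0.3·0.0963 / (0.3·0.0963 + 0.65·0.9037) ≈ 0.0469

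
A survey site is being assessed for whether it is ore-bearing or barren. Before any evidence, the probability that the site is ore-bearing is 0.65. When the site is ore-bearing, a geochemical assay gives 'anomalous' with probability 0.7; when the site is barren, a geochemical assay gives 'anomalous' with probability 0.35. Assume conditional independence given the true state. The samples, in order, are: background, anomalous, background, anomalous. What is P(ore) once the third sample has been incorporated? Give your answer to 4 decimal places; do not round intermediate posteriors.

After 'background': P(ore) = 0.3·0.6500 / (0.3·0.6500 + 0.65·0.3500) ≈ 0.4615
After 'anomalous': P(ore) = 0.7·0.4615 / (0.7·0.4615 + 0.35·0.5385) ≈ 0.6316
After 'background': P(ore) = 0.3·0.6316 / (0.3·0.6316 + 0.65·0.3684) ≈ 0.4417

0.4417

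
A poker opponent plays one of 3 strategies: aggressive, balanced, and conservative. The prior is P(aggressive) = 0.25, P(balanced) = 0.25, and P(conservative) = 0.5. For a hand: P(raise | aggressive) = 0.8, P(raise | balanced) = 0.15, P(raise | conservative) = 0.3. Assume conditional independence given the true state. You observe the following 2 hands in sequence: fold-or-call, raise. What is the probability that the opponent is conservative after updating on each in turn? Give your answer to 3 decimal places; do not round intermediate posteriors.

After 'fold-or-call': normaliser = 0.2·0.2500 + 0.85·0.2500 + 0.7·0.5000; P(aggressive) ≈ 0.0816, P(balanced) ≈ 0.3469, P(conservative) ≈ 0.5714
After 'raise': normaliser = 0.8·0.0816 + 0.15·0.3469 + 0.3·0.5714; P(aggressive) ≈ 0.2261, P(balanced) ≈ 0.1802, P(conservative) ≈ 0.5936

0.594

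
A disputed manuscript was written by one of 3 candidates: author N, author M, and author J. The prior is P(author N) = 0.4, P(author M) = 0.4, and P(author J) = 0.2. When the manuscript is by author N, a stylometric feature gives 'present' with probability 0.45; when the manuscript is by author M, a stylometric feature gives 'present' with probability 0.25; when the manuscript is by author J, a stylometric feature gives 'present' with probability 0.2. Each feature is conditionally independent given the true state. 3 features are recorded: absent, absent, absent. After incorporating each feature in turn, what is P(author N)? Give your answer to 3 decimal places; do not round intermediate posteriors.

After 'absent': normaliser = 0.55·0.4000 + 0.75·0.4000 + 0.8·0.2000; P(author N) ≈ 0.3235, P(author M) ≈ 0.4412, P(author J) ≈ 0.2353
After 'absent': normaliser = 0.55·0.3235 + 0.75·0.4412 + 0.8·0.2353; P(author N) ≈ 0.2553, P(author M) ≈ 0.4747, P(author J) ≈ 0.2700
After 'absent': normaliser = 0.55·0.2553 + 0.75·0.4747 + 0.8·0.2700; P(author N) ≈ 0.1971, P(author M) ≈ 0.4997, P(author J) ≈ 0.3032

0.197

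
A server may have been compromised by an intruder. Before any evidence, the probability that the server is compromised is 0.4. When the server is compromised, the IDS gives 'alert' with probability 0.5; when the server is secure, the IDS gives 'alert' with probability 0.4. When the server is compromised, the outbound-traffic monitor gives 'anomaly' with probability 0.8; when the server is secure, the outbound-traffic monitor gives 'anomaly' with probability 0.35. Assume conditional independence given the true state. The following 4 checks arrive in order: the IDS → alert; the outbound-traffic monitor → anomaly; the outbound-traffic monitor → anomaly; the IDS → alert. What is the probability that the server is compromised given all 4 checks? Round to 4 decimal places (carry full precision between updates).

Apply Bayes' rule sequentially, carrying P(compromised) forward.
After the IDS='alert': P(compromised) = 0.5·0.4000 / (0.5·0.4000 + 0.4·0.6000) ≈ 0.4545
After the outbound-traffic monitor='anomaly': P(compromised) = 0.8·0.4545 / (0.8·0.4545 + 0.35·0.5455) ≈ 0.6557
After the outbound-traffic monitor='anomaly': P(compromised) = 0.8·0.6557 / (0.8·0.6557 + 0.35·0.3443) ≈ 0.8132
After the IDS='alert': P(compromised) = 0.5·0.8132 / (0.5·0.8132 + 0.4·0.1868) ≈ 0.8448

0.8448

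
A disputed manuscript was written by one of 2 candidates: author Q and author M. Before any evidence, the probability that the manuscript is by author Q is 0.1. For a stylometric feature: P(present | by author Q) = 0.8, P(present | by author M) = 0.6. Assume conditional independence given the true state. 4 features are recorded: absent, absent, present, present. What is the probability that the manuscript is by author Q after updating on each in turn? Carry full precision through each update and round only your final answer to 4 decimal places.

0.0471

Apply Bayes' rule sequentially, carrying P(author Q) forward.
After 'absent': P(author Q) = 0.2·0.1000 / (0.2·0.1000 + 0.4·0.9000) ≈ 0.0526
After 'absent': P(author Q) = 0.2·0.0526 / (0.2·0.0526 + 0.4·0.9474) ≈ 0.0270
After 'present': P(author Q) = 0.8·0.0270 / (0.8·0.0270 + 0.6·0.9730) ≈ 0.0357
After 'present': P(author Q) = 0.8·0.0357 / (0.8·0.0357 + 0.6·0.9643) ≈ 0.0471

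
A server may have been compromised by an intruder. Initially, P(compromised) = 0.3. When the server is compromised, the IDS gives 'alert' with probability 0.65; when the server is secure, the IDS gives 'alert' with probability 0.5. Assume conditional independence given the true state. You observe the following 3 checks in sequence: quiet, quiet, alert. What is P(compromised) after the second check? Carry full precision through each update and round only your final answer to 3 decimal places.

0.174

After 'quiet': P(compromised) = 0.35·0.3000 / (0.35·0.3000 + 0.5·0.7000) ≈ 0.2308
After 'quiet': P(compromised) = 0.35·0.2308 / (0.35·0.2308 + 0.5·0.7692) ≈ 0.1736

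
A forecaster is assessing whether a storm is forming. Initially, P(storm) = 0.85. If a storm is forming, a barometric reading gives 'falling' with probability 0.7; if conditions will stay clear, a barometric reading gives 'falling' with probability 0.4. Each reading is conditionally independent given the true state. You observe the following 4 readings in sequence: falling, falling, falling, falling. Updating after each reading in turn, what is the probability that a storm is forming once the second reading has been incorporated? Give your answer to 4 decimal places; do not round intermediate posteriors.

After 'falling': P(storm) = 0.7·0.8500 / (0.7·0.8500 + 0.4·0.1500) ≈ 0.9084
After 'falling': P(storm) = 0.7·0.9084 / (0.7·0.9084 + 0.4·0.0916) ≈ 0.9455

0.9455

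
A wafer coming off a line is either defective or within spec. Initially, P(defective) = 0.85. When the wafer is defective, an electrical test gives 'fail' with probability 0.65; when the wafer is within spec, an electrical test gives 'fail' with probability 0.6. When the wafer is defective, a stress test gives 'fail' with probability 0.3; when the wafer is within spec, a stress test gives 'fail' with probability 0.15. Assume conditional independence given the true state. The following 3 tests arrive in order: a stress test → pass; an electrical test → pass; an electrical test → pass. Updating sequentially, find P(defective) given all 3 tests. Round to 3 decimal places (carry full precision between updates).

0.781

Apply Bayes' rule sequentially, carrying P(defective) forward.
After a stress test='pass': P(defective) = 0.7·0.8500 / (0.7·0.8500 + 0.85·0.1500) ≈ 0.8235
After an electrical test='pass': P(defective) = 0.35·0.8235 / (0.35·0.8235 + 0.4·0.1765) ≈ 0.8033
After an electrical test='pass': P(defective) = 0.35·0.8033 / (0.35·0.8033 + 0.4·0.1967) ≈ 0.7813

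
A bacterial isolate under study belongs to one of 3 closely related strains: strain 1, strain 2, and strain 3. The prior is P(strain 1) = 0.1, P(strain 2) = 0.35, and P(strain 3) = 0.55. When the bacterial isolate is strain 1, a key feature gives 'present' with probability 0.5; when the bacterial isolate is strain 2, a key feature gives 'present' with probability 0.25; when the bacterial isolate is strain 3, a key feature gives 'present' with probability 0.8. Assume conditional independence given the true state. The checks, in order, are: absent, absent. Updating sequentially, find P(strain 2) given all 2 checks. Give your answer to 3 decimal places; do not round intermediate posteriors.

0.807

Apply Bayes' rule sequentially, carrying P(strain 2) forward.
After 'absent': normaliser = 0.5·0.1000 + 0.75·0.3500 + 0.2·0.5500; P(strain 1) ≈ 0.1183, P(strain 2) ≈ 0.6213, P(strain 3) ≈ 0.2604
After 'absent': normaliser = 0.5·0.1183 + 0.75·0.6213 + 0.2·0.2604; P(strain 1) ≈ 0.1025, P(strain 2) ≈ 0.8073, P(strain 3) ≈ 0.0902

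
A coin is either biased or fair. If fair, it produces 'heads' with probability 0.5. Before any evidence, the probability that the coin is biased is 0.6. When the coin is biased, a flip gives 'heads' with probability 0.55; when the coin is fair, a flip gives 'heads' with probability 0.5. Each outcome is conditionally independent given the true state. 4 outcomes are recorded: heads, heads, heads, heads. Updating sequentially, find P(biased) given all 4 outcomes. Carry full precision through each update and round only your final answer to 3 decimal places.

0.687

After 'heads': P(biased) = 0.55·0.6000 / (0.55·0.6000 + 0.5·0.4000) ≈ 0.6226
After 'heads': P(biased) = 0.55·0.6226 / (0.55·0.6226 + 0.5·0.3774) ≈ 0.6448
After 'heads': P(biased) = 0.55·0.6448 / (0.55·0.6448 + 0.5·0.3552) ≈ 0.6663
After 'heads': P(biased) = 0.55·0.6663 / (0.55·0.6663 + 0.5·0.3337) ≈ 0.6871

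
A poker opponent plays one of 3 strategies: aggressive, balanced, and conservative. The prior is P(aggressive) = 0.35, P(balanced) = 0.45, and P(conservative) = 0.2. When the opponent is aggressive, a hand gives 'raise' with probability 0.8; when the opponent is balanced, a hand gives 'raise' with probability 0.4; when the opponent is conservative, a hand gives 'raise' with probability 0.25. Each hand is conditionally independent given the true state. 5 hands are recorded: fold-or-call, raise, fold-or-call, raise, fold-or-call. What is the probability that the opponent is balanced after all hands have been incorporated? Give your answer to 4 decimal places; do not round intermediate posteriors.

After 'fold-or-call': normaliser = 0.2·0.3500 + 0.6·0.4500 + 0.75·0.2000; P(aggressive) ≈ 0.1429, P(balanced) ≈ 0.5510, P(conservative) ≈ 0.3061
After 'raise': normaliser = 0.8·0.1429 + 0.4·0.5510 + 0.25·0.3061; P(aggressive) ≈ 0.2779, P(balanced) ≈ 0.5360, P(conservative) ≈ 0.1861
After 'fold-or-call': normaliser = 0.2·0.2779 + 0.6·0.5360 + 0.75·0.1861; P(aggressive) ≈ 0.1076, P(balanced) ≈ 0.6223, P(conservative) ≈ 0.2701
After 'raise': normaliser = 0.8·0.1076 + 0.4·0.6223 + 0.25·0.2701; P(aggressive) ≈ 0.2138, P(balanced) ≈ 0.6184, P(conservative) ≈ 0.1678
After 'fold-or-call': normaliser = 0.2·0.2138 + 0.6·0.6184 + 0.75·0.1678; P(aggressive) ≈ 0.0792, P(balanced) ≈ 0.6876, P(conservative) ≈ 0.2332

0.6876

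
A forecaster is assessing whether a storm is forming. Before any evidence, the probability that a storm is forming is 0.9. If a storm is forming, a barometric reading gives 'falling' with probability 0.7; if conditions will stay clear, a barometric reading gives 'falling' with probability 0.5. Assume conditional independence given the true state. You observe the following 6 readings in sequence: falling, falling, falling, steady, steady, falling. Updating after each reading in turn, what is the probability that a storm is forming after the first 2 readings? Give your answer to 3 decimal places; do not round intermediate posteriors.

0.946

After 'falling': P(storm) = 0.7·0.9000 / (0.7·0.9000 + 0.5·0.1000) ≈ 0.9265
After 'falling': P(storm) = 0.7·0.9265 / (0.7·0.9265 + 0.5·0.0735) ≈ 0.9464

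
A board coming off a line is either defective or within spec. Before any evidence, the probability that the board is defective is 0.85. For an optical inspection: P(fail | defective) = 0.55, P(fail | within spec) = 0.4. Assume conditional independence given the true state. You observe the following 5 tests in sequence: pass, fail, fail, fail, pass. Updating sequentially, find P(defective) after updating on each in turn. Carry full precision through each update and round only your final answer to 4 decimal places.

0.8923

After 'pass': P(defective) = 0.45·0.8500 / (0.45·0.8500 + 0.6·0.1500) ≈ 0.8095
After 'fail': P(defective) = 0.55·0.8095 / (0.55·0.8095 + 0.4·0.1905) ≈ 0.8539
After 'fail': P(defective) = 0.55·0.8539 / (0.55·0.8539 + 0.4·0.1461) ≈ 0.8893
After 'fail': P(defective) = 0.55·0.8893 / (0.55·0.8893 + 0.4·0.1107) ≈ 0.9170
After 'pass': P(defective) = 0.45·0.9170 / (0.45·0.9170 + 0.6·0.0830) ≈ 0.8923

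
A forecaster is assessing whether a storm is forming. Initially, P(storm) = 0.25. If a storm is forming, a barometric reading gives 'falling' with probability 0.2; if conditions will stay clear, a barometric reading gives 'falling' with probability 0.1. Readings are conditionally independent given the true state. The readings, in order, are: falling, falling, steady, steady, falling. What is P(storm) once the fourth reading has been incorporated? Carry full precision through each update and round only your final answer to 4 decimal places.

After 'falling': P(storm) = 0.2·0.2500 / (0.2·0.2500 + 0.1·0.7500) ≈ 0.4000
After 'falling': P(storm) = 0.2·0.4000 / (0.2·0.4000 + 0.1·0.6000) ≈ 0.5714
After 'steady': P(storm) = 0.8·0.5714 / (0.8·0.5714 + 0.9·0.4286) ≈ 0.5424
After 'steady': P(storm) = 0.8·0.5424 / (0.8·0.5424 + 0.9·0.4576) ≈ 0.5130

0.5130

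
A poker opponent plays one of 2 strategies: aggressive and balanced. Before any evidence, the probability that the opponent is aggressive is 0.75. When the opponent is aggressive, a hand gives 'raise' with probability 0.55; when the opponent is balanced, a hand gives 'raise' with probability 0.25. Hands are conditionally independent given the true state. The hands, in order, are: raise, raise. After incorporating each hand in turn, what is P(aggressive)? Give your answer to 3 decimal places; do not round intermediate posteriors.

After 'raise': P(aggressive) = 0.55·0.7500 / (0.55·0.7500 + 0.25·0.2500) ≈ 0.8684
After 'raise': P(aggressive) = 0.55·0.8684 / (0.55·0.8684 + 0.25·0.1316) ≈ 0.9356

0.936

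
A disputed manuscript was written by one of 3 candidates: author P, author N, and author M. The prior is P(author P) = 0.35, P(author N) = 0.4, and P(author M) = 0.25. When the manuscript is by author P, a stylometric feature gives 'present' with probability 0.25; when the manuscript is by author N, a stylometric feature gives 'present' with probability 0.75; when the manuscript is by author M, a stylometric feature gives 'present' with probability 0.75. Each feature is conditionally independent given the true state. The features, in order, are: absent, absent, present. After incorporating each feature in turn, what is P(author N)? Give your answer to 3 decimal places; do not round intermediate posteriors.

0.235

After 'absent': normaliser = 0.75·0.3500 + 0.25·0.4000 + 0.25·0.2500; P(author P) ≈ 0.6176, P(author N) ≈ 0.2353, P(author M) ≈ 0.1471
After 'absent': normaliser = 0.75·0.6176 + 0.25·0.2353 + 0.25·0.1471; P(author P) ≈ 0.8289, P(author N) ≈ 0.1053, P(author M) ≈ 0.0658
After 'present': normaliser = 0.25·0.8289 + 0.75·0.1053 + 0.75·0.0658; P(author P) ≈ 0.6176, P(author N) ≈ 0.2353, P(author M) ≈ 0.1471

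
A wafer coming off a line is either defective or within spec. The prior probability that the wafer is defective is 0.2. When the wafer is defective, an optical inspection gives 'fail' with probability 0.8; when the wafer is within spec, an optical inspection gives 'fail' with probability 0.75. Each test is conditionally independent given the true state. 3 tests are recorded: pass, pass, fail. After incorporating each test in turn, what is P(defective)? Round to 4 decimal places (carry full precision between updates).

0.1458

Apply Bayes' rule sequentially, carrying P(defective) forward.
After 'pass': P(defective) = 0.2·0.2000 / (0.2·0.2000 + 0.25·0.8000) ≈ 0.1667
After 'pass': P(defective) = 0.2·0.1667 / (0.2·0.1667 + 0.25·0.8333) ≈ 0.1379
After 'fail': P(defective) = 0.8·0.1379 / (0.8·0.1379 + 0.75·0.8621) ≈ 0.1458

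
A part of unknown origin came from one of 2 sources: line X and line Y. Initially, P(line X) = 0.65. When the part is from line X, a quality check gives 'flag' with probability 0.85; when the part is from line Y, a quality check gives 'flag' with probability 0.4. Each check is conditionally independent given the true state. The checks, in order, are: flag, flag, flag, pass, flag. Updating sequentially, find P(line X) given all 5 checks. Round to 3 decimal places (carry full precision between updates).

0.904

After 'flag': P(line X) = 0.85·0.6500 / (0.85·0.6500 + 0.4·0.3500) ≈ 0.7978
After 'flag': P(line X) = 0.85·0.7978 / (0.85·0.7978 + 0.4·0.2022) ≈ 0.8935
After 'flag': P(line X) = 0.85·0.8935 / (0.85·0.8935 + 0.4·0.1065) ≈ 0.9469
After 'pass': P(line X) = 0.15·0.9469 / (0.15·0.9469 + 0.6·0.0531) ≈ 0.8167
After 'flag': P(line X) = 0.85·0.8167 / (0.85·0.8167 + 0.4·0.1833) ≈ 0.9045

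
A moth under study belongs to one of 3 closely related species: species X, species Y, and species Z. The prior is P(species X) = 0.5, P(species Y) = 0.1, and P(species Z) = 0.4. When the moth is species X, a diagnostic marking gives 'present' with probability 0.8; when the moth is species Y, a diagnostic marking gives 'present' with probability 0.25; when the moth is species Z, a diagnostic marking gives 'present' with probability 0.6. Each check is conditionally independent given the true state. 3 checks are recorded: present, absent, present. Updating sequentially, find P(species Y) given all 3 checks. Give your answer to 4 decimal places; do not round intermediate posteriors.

0.0371

Each posterior becomes the prior for the next update.
After 'present': normaliser = 0.8·0.5000 + 0.25·0.1000 + 0.6·0.4000; P(species X) ≈ 0.6015, P(species Y) ≈ 0.0376, P(species Z) ≈ 0.3609
After 'absent': normaliser = 0.2·0.6015 + 0.75·0.0376 + 0.4·0.3609; P(species X) ≈ 0.4108, P(species Y) ≈ 0.0963, P(species Z) ≈ 0.4929
After 'present': normaliser = 0.8·0.4108 + 0.25·0.0963 + 0.6·0.4929; P(species X) ≈ 0.5068, P(species Y) ≈ 0.0371, P(species Z) ≈ 0.4561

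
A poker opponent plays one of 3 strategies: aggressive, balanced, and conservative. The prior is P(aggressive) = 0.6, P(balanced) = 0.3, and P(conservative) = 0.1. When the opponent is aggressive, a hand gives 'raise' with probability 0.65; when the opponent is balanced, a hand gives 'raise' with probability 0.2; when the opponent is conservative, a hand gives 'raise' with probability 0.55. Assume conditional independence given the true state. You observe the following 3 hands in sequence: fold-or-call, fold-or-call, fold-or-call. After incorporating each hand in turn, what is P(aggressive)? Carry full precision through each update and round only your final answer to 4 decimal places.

0.1365

After 'fold-or-call': normaliser = 0.35·0.6000 + 0.8·0.3000 + 0.45·0.1000; P(aggressive) ≈ 0.4242, P(balanced) ≈ 0.4848, P(conservative) ≈ 0.0909
After 'fold-or-call': normaliser = 0.35·0.4242 + 0.8·0.4848 + 0.45·0.0909; P(aggressive) ≈ 0.2572, P(balanced) ≈ 0.6719, P(conservative) ≈ 0.0709
After 'fold-or-call': normaliser = 0.35·0.2572 + 0.8·0.6719 + 0.45·0.0709; P(aggressive) ≈ 0.1365, P(balanced) ≈ 0.8151, P(conservative) ≈ 0.0484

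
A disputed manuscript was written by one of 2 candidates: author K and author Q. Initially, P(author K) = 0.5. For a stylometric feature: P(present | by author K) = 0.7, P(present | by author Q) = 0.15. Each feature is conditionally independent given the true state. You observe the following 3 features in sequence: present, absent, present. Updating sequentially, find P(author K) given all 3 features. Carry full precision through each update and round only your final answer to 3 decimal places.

0.885

Apply Bayes' rule sequentially, carrying P(author K) forward.
After 'present': P(author K) = 0.7·0.5000 / (0.7·0.5000 + 0.15·0.5000) ≈ 0.8235
After 'absent': P(author K) = 0.3·0.8235 / (0.3·0.8235 + 0.85·0.1765) ≈ 0.6222
After 'present': P(author K) = 0.7·0.6222 / (0.7·0.6222 + 0.15·0.3778) ≈ 0.8849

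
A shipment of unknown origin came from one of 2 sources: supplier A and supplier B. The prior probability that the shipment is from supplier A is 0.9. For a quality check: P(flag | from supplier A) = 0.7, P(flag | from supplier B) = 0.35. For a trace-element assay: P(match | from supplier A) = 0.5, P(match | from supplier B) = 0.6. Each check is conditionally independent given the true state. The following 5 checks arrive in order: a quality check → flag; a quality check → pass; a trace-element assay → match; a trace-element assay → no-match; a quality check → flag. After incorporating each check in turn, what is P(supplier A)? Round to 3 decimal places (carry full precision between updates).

0.945

After a quality check='flag': P(supplier A) = 0.7·0.9000 / (0.7·0.9000 + 0.35·0.1000) ≈ 0.9474
After a quality check='pass': P(supplier A) = 0.3·0.9474 / (0.3·0.9474 + 0.65·0.0526) ≈ 0.8926
After a trace-element assay='match': P(supplier A) = 0.5·0.8926 / (0.5·0.8926 + 0.6·0.1074) ≈ 0.8738
After a trace-element assay='no-match': P(supplier A) = 0.5·0.8738 / (0.5·0.8738 + 0.4·0.1262) ≈ 0.8964
After a quality check='flag': P(supplier A) = 0.7·0.8964 / (0.7·0.8964 + 0.35·0.1036) ≈ 0.9454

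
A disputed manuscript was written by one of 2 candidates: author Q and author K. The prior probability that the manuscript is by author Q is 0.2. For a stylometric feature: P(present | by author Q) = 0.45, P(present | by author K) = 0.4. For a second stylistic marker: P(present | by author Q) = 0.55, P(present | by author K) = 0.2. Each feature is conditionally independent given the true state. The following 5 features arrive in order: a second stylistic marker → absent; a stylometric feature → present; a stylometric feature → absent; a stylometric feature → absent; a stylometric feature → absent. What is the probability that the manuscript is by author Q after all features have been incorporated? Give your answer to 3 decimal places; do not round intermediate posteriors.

0.109

After a second stylistic marker='absent': P(author Q) = 0.45·0.2000 / (0.45·0.2000 + 0.8·0.8000) ≈ 0.1233
After a stylometric feature='present': P(author Q) = 0.45·0.1233 / (0.45·0.1233 + 0.4·0.8767) ≈ 0.1366
After a stylometric feature='absent': P(author Q) = 0.55·0.1366 / (0.55·0.1366 + 0.6·0.8634) ≈ 0.1267
After a stylometric feature='absent': P(author Q) = 0.55·0.1267 / (0.55·0.1267 + 0.6·0.8733) ≈ 0.1173
After a stylometric feature='absent': P(author Q) = 0.55·0.1173 / (0.55·0.1173 + 0.6·0.8827) ≈ 0.1086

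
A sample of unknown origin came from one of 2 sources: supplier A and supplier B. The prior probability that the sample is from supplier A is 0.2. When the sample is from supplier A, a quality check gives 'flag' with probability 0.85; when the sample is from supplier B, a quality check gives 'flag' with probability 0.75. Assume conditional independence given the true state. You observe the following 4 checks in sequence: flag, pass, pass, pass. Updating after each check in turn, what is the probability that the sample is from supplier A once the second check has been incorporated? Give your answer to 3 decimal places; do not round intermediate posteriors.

0.145

Apply Bayes' rule sequentially, carrying P(supplier A) forward.
After 'flag': P(supplier A) = 0.85·0.2000 / (0.85·0.2000 + 0.75·0.8000) ≈ 0.2208
After 'pass': P(supplier A) = 0.15·0.2208 / (0.15·0.2208 + 0.25·0.7792) ≈ 0.1453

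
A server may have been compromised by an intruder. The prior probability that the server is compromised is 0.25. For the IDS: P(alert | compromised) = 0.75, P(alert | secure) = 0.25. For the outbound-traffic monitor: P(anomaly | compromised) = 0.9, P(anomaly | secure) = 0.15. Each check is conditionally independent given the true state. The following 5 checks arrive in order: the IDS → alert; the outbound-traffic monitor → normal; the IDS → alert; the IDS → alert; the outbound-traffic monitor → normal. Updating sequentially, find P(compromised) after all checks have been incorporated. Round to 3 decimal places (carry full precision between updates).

After the IDS='alert': P(compromised) = 0.75·0.2500 / (0.75·0.2500 + 0.25·0.7500) ≈ 0.5000
After the outbound-traffic monitor='normal': P(compromised) = 0.1·0.5000 / (0.1·0.5000 + 0.85·0.5000) ≈ 0.1053
After the IDS='alert': P(compromised) = 0.75·0.1053 / (0.75·0.1053 + 0.25·0.8947) ≈ 0.2609
After the IDS='alert': P(compromised) = 0.75·0.2609 / (0.75·0.2609 + 0.25·0.7391) ≈ 0.5143
After the outbound-traffic monitor='normal': P(compromised) = 0.1·0.5143 / (0.1·0.5143 + 0.85·0.4857) ≈ 0.1108

0.111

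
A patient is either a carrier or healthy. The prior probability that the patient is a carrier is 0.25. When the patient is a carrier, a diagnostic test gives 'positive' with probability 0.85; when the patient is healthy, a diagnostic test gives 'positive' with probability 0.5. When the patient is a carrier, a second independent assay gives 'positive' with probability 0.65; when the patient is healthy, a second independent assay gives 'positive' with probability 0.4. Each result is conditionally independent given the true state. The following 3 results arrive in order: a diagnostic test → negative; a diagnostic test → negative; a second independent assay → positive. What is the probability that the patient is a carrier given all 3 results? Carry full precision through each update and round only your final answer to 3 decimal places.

After a diagnostic test='negative': P(carrier) = 0.15·0.2500 / (0.15·0.2500 + 0.5·0.7500) ≈ 0.0909
After a diagnostic test='negative': P(carrier) = 0.15·0.0909 / (0.15·0.0909 + 0.5·0.9091) ≈ 0.0291
After a second independent assay='positive': P(carrier) = 0.65·0.0291 / (0.65·0.0291 + 0.4·0.9709) ≈ 0.0465

0.046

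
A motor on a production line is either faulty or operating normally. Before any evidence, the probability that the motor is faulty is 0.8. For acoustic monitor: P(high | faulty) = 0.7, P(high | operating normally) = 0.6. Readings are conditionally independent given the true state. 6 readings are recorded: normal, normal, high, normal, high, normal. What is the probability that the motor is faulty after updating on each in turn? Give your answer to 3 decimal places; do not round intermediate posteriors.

0.633

Each posterior becomes the prior for the next update.
After 'normal': P(faulty) = 0.3·0.8000 / (0.3·0.8000 + 0.4·0.2000) ≈ 0.7500
After 'normal': P(faulty) = 0.3·0.7500 / (0.3·0.7500 + 0.4·0.2500) ≈ 0.6923
After 'high': P(faulty) = 0.7·0.6923 / (0.7·0.6923 + 0.6·0.3077) ≈ 0.7241
After 'normal': P(faulty) = 0.3·0.7241 / (0.3·0.7241 + 0.4·0.2759) ≈ 0.6632
After 'high': P(faulty) = 0.7·0.6632 / (0.7·0.6632 + 0.6·0.3368) ≈ 0.6967
After 'normal': P(faulty) = 0.3·0.6967 / (0.3·0.6967 + 0.4·0.3033) ≈ 0.6327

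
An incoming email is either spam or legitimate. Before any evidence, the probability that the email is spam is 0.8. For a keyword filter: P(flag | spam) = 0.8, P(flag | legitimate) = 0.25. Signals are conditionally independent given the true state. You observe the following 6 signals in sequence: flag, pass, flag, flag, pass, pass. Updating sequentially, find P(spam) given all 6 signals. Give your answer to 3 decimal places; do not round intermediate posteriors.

Each posterior becomes the prior for the next update.
After 'flag': P(spam) = 0.8·0.8000 / (0.8·0.8000 + 0.25·0.2000) ≈ 0.9275
After 'pass': P(spam) = 0.2·0.9275 / (0.2·0.9275 + 0.75·0.0725) ≈ 0.7734
After 'flag': P(spam) = 0.8·0.7734 / (0.8·0.7734 + 0.25·0.2266) ≈ 0.9161
After 'flag': P(spam) = 0.8·0.9161 / (0.8·0.9161 + 0.25·0.0839) ≈ 0.9722
After 'pass': P(spam) = 0.2·0.9722 / (0.2·0.9722 + 0.75·0.0278) ≈ 0.9031
After 'pass': P(spam) = 0.2·0.9031 / (0.2·0.9031 + 0.75·0.0969) ≈ 0.7131

0.713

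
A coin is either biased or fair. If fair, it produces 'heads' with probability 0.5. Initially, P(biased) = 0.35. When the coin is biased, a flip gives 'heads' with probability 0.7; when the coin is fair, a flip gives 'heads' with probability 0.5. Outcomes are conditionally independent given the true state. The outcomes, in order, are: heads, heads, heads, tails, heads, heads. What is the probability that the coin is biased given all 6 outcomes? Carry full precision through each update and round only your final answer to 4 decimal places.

0.6347

After 'heads': P(biased) = 0.7·0.3500 / (0.7·0.3500 + 0.5·0.6500) ≈ 0.4298
After 'heads': P(biased) = 0.7·0.4298 / (0.7·0.4298 + 0.5·0.5702) ≈ 0.5135
After 'heads': P(biased) = 0.7·0.5135 / (0.7·0.5135 + 0.5·0.4865) ≈ 0.5964
After 'tails': P(biased) = 0.3·0.5964 / (0.3·0.5964 + 0.5·0.4036) ≈ 0.4699
After 'heads': P(biased) = 0.7·0.4699 / (0.7·0.4699 + 0.5·0.5301) ≈ 0.5538
After 'heads': P(biased) = 0.7·0.5538 / (0.7·0.5538 + 0.5·0.4462) ≈ 0.6347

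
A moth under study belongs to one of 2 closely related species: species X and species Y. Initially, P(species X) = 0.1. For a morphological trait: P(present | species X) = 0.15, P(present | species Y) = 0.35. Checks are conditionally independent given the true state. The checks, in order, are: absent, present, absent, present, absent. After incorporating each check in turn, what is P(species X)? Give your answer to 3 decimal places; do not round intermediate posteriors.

0.044

After 'absent': P(species X) = 0.85·0.1000 / (0.85·0.1000 + 0.65·0.9000) ≈ 0.1269
After 'present': P(species X) = 0.15·0.1269 / (0.15·0.1269 + 0.35·0.8731) ≈ 0.0586
After 'absent': P(species X) = 0.85·0.0586 / (0.85·0.0586 + 0.65·0.9414) ≈ 0.0753
After 'present': P(species X) = 0.15·0.0753 / (0.15·0.0753 + 0.35·0.9247) ≈ 0.0337
After 'absent': P(species X) = 0.85·0.0337 / (0.85·0.0337 + 0.65·0.9663) ≈ 0.0436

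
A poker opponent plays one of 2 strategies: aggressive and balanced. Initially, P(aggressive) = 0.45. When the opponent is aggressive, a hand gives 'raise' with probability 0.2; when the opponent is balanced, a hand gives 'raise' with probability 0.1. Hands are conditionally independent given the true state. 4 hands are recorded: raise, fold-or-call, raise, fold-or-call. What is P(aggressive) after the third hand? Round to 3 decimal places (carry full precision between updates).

0.744

After 'raise': P(aggressive) = 0.2·0.4500 / (0.2·0.4500 + 0.1·0.5500) ≈ 0.6207
After 'fold-or-call': P(aggressive) = 0.8·0.6207 / (0.8·0.6207 + 0.9·0.3793) ≈ 0.5926
After 'raise': P(aggressive) = 0.2·0.5926 / (0.2·0.5926 + 0.1·0.4074) ≈ 0.7442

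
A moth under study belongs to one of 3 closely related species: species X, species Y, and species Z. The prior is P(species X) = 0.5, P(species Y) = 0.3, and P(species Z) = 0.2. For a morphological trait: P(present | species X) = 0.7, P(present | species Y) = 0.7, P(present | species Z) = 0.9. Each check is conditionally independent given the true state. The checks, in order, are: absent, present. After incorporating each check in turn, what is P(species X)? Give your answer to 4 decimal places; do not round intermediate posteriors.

0.5645

After 'absent': normaliser = 0.3·0.5000 + 0.3·0.3000 + 0.1·0.2000; P(species X) ≈ 0.5769, P(species Y) ≈ 0.3462, P(species Z) ≈ 0.0769
After 'present': normaliser = 0.7·0.5769 + 0.7·0.3462 + 0.9·0.0769; P(species X) ≈ 0.5645, P(species Y) ≈ 0.3387, P(species Z) ≈ 0.0968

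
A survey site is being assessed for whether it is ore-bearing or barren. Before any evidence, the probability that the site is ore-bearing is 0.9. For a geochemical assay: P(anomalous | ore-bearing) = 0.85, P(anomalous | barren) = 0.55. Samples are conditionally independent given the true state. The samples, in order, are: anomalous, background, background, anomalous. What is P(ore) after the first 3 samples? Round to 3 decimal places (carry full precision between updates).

After 'anomalous': P(ore) = 0.85·0.9000 / (0.85·0.9000 + 0.55·0.1000) ≈ 0.9329
After 'background': P(ore) = 0.15·0.9329 / (0.15·0.9329 + 0.45·0.0671) ≈ 0.8226
After 'background': P(ore) = 0.15·0.8226 / (0.15·0.8226 + 0.45·0.1774) ≈ 0.6071

0.607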